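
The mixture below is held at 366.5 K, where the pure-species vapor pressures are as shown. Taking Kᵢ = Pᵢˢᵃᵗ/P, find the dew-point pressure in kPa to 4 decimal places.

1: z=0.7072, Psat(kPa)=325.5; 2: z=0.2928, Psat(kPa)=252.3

At the dew point ψ → 1, so Σzᵢ/Kᵢ = 1 with Kᵢ = Pᵢˢᵃᵗ/P ⇒ 1/P = Σzᵢ/Pᵢˢᵃᵗ.
1/P = 0.7072/325.5 + 0.2928/252.3 = 0.0033332 ⇒ P = 300.0137 kPa

Pdew = 300.0137 kPa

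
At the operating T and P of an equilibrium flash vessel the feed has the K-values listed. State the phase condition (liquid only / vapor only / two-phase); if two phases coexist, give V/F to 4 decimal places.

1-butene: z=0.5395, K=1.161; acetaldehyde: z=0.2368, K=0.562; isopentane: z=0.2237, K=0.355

ΣzᵢKᵢ = 0.8389; Σzᵢ/Kᵢ = 1.5162.
Since ΣzᵢKᵢ < 1 the mixture is below its bubble point — single liquid phase.

liquid only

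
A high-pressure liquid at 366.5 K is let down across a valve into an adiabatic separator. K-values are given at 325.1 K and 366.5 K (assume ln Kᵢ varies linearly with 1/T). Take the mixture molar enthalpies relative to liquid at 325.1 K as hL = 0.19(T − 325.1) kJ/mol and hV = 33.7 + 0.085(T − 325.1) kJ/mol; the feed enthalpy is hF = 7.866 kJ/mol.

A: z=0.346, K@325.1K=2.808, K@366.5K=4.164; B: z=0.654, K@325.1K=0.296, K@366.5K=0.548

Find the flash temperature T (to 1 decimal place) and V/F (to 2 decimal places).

Adiabatic flash: solve Rachford–Rice at each trial T, then check hF = ψ·hV(T) + (1−ψ)·hL(T).
  T = 325.1 K: K = (2.808, 0.296), RR gives ψ = 0.130, H_out = 4.373 kJ/mol
  T = 366.5 K: K = (4.164, 0.548), RR gives ψ = 0.559, H_out = 24.268 kJ/mol
  T = 345.8 K: K = (3.460, 0.410), RR gives ψ = 0.321, H_out = 14.048 kJ/mol
  T = 335.5 K: K = (3.129, 0.351), RR gives ψ = 0.225, H_out = 9.329 kJ/mol
  T = 330.3 K: K = (2.967, 0.323), RR gives ψ = 0.178, H_out = 6.895 kJ/mol
  T = 332.9 K: K = (3.047, 0.336), RR gives ψ = 0.202, H_out = 8.120 kJ/mol
  T = 331.6 K: K = (3.007, 0.329), RR gives ψ = 0.190, H_out = 7.510 kJ/mol
Linear interpolation between T = 331.6 (H_out = 7.510) and T = 332.9 (H_out = 8.120) on hF = 7.866 gives T ≈ 332.4 K, at which ψ = 0.20.

T = 332.4 K, V/F = 0.20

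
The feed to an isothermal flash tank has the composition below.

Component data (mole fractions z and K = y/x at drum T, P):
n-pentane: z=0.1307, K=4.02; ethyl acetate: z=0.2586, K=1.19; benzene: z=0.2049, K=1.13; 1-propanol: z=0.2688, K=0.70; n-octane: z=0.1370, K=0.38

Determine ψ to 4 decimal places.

Let ψ = V/F and solve Σ zᵢ(Kᵢ−1)/(1+ψ(Kᵢ−1)) = 0.
Feasibility: ΣzᵢKᵢ = 1.3049, Σzᵢ/Kᵢ = 1.1757 — both > 1, two phases present.
Newton iteration, ψ⁰ = 0.53:
  ψ = 0.5300: g = -0.00106, g' = -0.3380 → ψ = 0.5269
Converged at ψ = 0.5269.

ψ = 0.5269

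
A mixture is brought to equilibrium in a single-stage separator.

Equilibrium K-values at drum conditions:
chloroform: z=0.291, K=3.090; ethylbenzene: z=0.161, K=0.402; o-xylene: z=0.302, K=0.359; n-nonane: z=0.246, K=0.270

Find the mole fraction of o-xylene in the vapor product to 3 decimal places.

y_o-xylene = 0.116

Rachford–Rice: g(ψ) = Σ zᵢ(Kᵢ−1)/(1+ψ(Kᵢ−1)) = 0.
Check two-phase: ΣzᵢKᵢ = 1.139 > 1 and Σzᵢ/Kᵢ = 2.247 > 1, so g(0) = 0.139 > 0 and g(1) = -1.247 < 0.
Newton iteration, ψ⁰ = 0.56:
  ψ = 0.560: g = -0.4703, g' = -1.077 → ψ = 0.123
  ψ = 0.123: g = -0.0280, g' = -1.175 → ψ = 0.100
Converged at ψ = 0.100.
Compositions from xᵢ = zᵢ/(1+ψ(Kᵢ−1)), yᵢ = Kᵢxᵢ:
  chloroform: x = 0.241, y = 0.744
  ethylbenzene: x = 0.171, y = 0.069
  o-xylene: x = 0.323, y = 0.116
  n-nonane: x = 0.265, y = 0.072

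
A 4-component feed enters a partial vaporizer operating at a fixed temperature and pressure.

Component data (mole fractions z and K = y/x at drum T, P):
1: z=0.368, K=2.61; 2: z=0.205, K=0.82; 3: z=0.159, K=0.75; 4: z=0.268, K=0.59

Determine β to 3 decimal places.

β = 0.809

Let β = V/F and solve Σ zᵢ(Kᵢ−1)/(1+β(Kᵢ−1)) = 0.
Check two-phase: ΣzᵢKᵢ = 1.406 > 1 and Σzᵢ/Kᵢ = 1.057 > 1, so g(0) = 0.406 > 0 and g(1) = -0.057 < 0.
Iterate (Newton) starting at β = 0.5:
  β = 0.500: g = 0.1041, g' = -0.385 → β = 0.770
  β = 0.770: g = 0.0118, g' = -0.311 → β = 0.808
  β = 0.808: g = 0.0001, g' = -0.306 → β = 0.809
Converged at β = 0.809.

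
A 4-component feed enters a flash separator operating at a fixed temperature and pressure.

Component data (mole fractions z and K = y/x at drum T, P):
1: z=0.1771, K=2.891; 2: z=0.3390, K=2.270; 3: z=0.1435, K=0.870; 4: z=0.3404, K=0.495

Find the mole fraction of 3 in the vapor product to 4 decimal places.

Let β = V/F and solve Σ zᵢ(Kᵢ−1)/(1+β(Kᵢ−1)) = 0.
Feasibility: ΣzᵢKᵢ = 1.5749, Σzᵢ/Kᵢ = 1.0632 — both > 1, two phases present.
Newton iteration, β⁰ = 0.5:
  β = 0.5000: g = 0.18554, g' = -0.5300 → β = 0.8501
  β = 0.8501: g = 0.01328, g' = -0.4892 → β = 0.8772
  β = 0.8772: g = -0.00007, g' = -0.4948 → β = 0.8771
Converged at β = 0.8771.
Compositions from xᵢ = zᵢ/(1+β(Kᵢ−1)), yᵢ = Kᵢxᵢ:
  1: x = 0.0666, y = 0.1926
  2: x = 0.1604, y = 0.3640
  3: x = 0.1620, y = 0.1409
  4: x = 0.6110, y = 0.3025

y_3 = 0.1409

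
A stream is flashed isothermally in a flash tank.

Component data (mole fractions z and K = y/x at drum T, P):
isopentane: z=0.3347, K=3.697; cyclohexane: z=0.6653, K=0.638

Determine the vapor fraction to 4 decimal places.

Material balance + equilibrium reduce to Σ zᵢ(Kᵢ−1)/(1+ψ(Kᵢ−1)) = 0.
Check two-phase: ΣzᵢKᵢ = 1.6618 > 1 and Σzᵢ/Kᵢ = 1.1333 > 1, so g(0) = 0.6618 > 0 and g(1) = -0.1333 < 0.
Binary case is linear: z₁(K₁−1)(1+ψ(K₂−1)) + z₂(K₂−1)(1+ψ(K₁−1)) = 0
⇒ ψ = [z₁(K₁−1)+z₂(K₂−1)] / [−(K₁−1)(K₂−1)] = 0.66185/0.97631 = 0.6779

ψ = 0.6779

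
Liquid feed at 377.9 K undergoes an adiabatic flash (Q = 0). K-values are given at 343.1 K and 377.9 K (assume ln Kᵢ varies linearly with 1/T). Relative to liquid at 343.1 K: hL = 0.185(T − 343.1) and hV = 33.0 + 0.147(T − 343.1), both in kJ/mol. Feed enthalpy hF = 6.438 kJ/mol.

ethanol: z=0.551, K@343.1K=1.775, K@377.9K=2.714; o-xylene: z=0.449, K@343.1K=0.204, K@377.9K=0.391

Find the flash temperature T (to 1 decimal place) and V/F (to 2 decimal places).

Adiabatic flash: solve Rachford–Rice at each trial T, then check hF = ψ·hV(T) + (1−ψ)·hL(T).
  T = 343.1 K: K = (1.775, 0.204), RR gives ψ = 0.113, H_out = 3.724 kJ/mol
  T = 377.9 K: K = (2.714, 0.391), RR gives ψ = 0.643, H_out = 26.800 kJ/mol
  T = 360.5 K: K = (2.217, 0.287), RR gives ψ = 0.404, H_out = 16.280 kJ/mol
  T = 351.8 K: K = (1.989, 0.243), RR gives ψ = 0.274, H_out = 10.561 kJ/mol
  T = 347.5 K: K = (1.882, 0.223), RR gives ψ = 0.200, H_out = 7.380 kJ/mol
  T = 345.3 K: K = (1.828, 0.213), RR gives ψ = 0.158, H_out = 5.613 kJ/mol
Linear interpolation between T = 345.3 (H_out = 5.613) and T = 347.5 (H_out = 7.380) on hF = 6.438 gives T ≈ 346.3 K, at which ψ = 0.18.

T = 346.3 K, V/F = 0.18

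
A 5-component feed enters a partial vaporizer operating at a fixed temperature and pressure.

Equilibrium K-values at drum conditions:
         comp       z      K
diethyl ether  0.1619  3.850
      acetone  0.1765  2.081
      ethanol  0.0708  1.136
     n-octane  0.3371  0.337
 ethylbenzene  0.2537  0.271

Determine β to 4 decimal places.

β = 0.1868

Newton–Raphson from β = 0.62:
  β = 0.6200: g = -0.42710, g' = -1.1230 → β = 0.2397
  β = 0.2397: g = -0.05480, g' = -1.0030 → β = 0.1850
  β = 0.1850: g = 0.00197, g' = -1.0809 → β = 0.1868
Converged at β = 0.1868.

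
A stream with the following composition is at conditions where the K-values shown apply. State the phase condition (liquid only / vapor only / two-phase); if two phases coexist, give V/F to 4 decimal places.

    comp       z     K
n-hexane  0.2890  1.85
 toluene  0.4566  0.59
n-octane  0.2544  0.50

ΣzᵢKᵢ = 0.9312; Σzᵢ/Kᵢ = 1.4389.
Since ΣzᵢKᵢ < 1 the mixture is below its bubble point — single liquid phase.

liquid only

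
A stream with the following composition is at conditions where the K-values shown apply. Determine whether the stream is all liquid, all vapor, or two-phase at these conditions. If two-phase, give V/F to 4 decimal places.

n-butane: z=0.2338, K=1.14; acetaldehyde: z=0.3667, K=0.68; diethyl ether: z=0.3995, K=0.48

all liquid

ΣzᵢKᵢ = 0.7076; Σzᵢ/Kᵢ = 1.5766.
Since ΣzᵢKᵢ < 1 the mixture is below its bubble point — single liquid phase.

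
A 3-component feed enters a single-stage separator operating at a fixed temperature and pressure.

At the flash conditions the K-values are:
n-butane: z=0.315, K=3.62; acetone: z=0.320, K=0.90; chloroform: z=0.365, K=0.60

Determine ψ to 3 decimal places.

ψ = 0.849

Let ψ = V/F and solve Σ zᵢ(Kᵢ−1)/(1+ψ(Kᵢ−1)) = 0.
Check two-phase: ΣzᵢKᵢ = 1.647 > 1 and Σzᵢ/Kᵢ = 1.051 > 1, so g(0) = 0.647 > 0 and g(1) = -0.051 < 0.
Newton iteration, ψ⁰ = 0.5:
  ψ = 0.500: g = 0.1411, g' = -0.500 → ψ = 0.782
  ψ = 0.782: g = 0.0235, g' = -0.360 → ψ = 0.847
  ψ = 0.847: g = 0.0005, g' = -0.346 → ψ = 0.849
Converged at ψ = 0.849.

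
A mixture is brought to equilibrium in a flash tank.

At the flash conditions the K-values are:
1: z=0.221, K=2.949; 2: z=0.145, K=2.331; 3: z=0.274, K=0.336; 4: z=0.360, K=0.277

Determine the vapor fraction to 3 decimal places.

ψ = 0.150

Rachford–Rice: g(ψ) = Σ zᵢ(Kᵢ−1)/(1+ψ(Kᵢ−1)) = 0.
g(0) = ΣzᵢKᵢ − 1 = 0.182 and g(1) = 1 − Σzᵢ/Kᵢ = -1.252, so a root lies in (0, 1).
Newton–Raphson from ψ = 0.5:
  ψ = 0.500: g = -0.3460, g' = -1.040 → ψ = 0.167
  ψ = 0.167: g = -0.0182, g' = -1.046 → ψ = 0.150
Converged at ψ = 0.150.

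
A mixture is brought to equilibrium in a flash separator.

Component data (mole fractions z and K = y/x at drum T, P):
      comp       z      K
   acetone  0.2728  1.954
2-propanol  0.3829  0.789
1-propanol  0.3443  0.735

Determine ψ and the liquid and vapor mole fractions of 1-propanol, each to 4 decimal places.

ψ = 0.3894, x_1-propanol = 0.3839, y_1-propanol = 0.2822

Rachford–Rice: g(ψ) = Σ zᵢ(Kᵢ−1)/(1+ψ(Kᵢ−1)) = 0.
g(0) = ΣzᵢKᵢ − 1 = 0.0882 and g(1) = 1 − Σzᵢ/Kᵢ = -0.0933, so a root lies in (0, 1).
Iterate (Newton) starting at ψ = 0.5:
  ψ = 0.5000: g = -0.01929, g' = -0.1672 → ψ = 0.3846
  ψ = 0.3846: g = 0.00087, g' = -0.1830 → ψ = 0.3894
Converged at ψ = 0.3894.
Compositions from xᵢ = zᵢ/(1+ψ(Kᵢ−1)), yᵢ = Kᵢxᵢ:
  acetone: x = 0.1989, y = 0.3887
  2-propanol: x = 0.4172, y = 0.3292
  1-propanol: x = 0.3839, y = 0.2822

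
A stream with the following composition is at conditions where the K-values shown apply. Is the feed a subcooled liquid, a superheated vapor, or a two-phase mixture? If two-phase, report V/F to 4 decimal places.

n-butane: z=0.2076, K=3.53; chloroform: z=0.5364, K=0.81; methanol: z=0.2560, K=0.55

ΣzᵢKᵢ = 1.3081; Σzᵢ/Kᵢ = 1.1865.
Both exceed 1, so a two-phase solution exists.
Newton iteration, ψ⁰ = 0.57:
  ψ = 0.5700: g = -0.05416, g' = -0.3409 → ψ = 0.4111
  ψ = 0.4111: g = 0.00554, g' = -0.4201 → ψ = 0.4243
  ψ = 0.4243: g = 0.00006, g' = -0.4112 → ψ = 0.4245
Converged at ψ = 0.4245.

two-phase, V/F = 0.4245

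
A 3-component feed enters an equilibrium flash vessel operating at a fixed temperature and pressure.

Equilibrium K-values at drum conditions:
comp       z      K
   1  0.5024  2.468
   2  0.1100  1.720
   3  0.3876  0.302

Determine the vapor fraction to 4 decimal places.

Rachford–Rice: g(ψ) = Σ zᵢ(Kᵢ−1)/(1+ψ(Kᵢ−1)) = 0.
Check two-phase: ΣzᵢKᵢ = 1.5462 > 1 and Σzᵢ/Kᵢ = 1.5510 > 1, so g(0) = 0.5462 > 0 and g(1) = -0.5510 < 0.
Newton iteration, ψ⁰ = 0.5:
  ψ = 0.5000: g = 0.06798, g' = -0.8365 → ψ = 0.5813
  ψ = 0.5813: g = -0.00147, g' = -0.8783 → ψ = 0.5796
Converged at ψ = 0.5796.

ψ = 0.5796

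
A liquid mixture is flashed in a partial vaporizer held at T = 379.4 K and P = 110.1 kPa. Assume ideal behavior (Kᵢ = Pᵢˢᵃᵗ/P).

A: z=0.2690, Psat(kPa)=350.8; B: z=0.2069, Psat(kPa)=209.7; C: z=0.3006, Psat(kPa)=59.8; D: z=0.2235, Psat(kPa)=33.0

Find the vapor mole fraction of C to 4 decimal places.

Raoult's law: Kᵢ = Pᵢˢᵃᵗ/P = Pᵢˢᵃᵗ/110.1.
  K_A = 350.8/110.1 = 3.186194, K_B = 209.7/110.1 = 1.904632, K_C = 59.8/110.1 = 0.543143, K_D = 33.0/110.1 = 0.299728
Rachford–Rice: g(β) = Σ zᵢ(Kᵢ−1)/(1+β(Kᵢ−1)) = 0.
Feasibility: ΣzᵢKᵢ = 1.4814, Σzᵢ/Kᵢ = 1.4922 — both > 1, two phases present.
Newton iteration, β⁰ = 0.34:
  β = 0.3400: g = 0.11248, g' = -0.7988 → β = 0.4808
  β = 0.4808: g = 0.00520, g' = -0.7400 → β = 0.4878
Converged at β = 0.4878.
Compositions from xᵢ = zᵢ/(1+β(Kᵢ−1)), yᵢ = Kᵢxᵢ:
  A: x = 0.1302, y = 0.4147
  B: x = 0.1435, y = 0.2734
  C: x = 0.3868, y = 0.2101
  D: x = 0.3395, y = 0.1017

y_C = 0.2101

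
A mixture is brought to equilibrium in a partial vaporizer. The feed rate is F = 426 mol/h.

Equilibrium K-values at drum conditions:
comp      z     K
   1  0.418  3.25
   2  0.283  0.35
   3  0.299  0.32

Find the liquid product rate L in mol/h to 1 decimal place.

Newton–Raphson from β = 0.53:
  β = 0.530: g = -0.1695, g' = -1.056 → β = 0.370
  β = 0.370: g = -0.0001, g' = -1.085 → β = 0.369
Converged at β = 0.369.
Then V = β·F = 0.3694·426 = 157.4 mol/h and L = F − V = 268.6 mol/h.

L = 268.6 mol/h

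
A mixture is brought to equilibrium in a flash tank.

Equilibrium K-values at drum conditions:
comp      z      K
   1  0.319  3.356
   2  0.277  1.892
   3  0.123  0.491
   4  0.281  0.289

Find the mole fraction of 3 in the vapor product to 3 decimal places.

y_3 = 0.089

Material balance + equilibrium reduce to Σ zᵢ(Kᵢ−1)/(1+β(Kᵢ−1)) = 0.
g(0) = ΣzᵢKᵢ − 1 = 0.736 and g(1) = 1 − Σzᵢ/Kᵢ = -0.464, so a root lies in (0, 1).
Newton–Raphson from β = 0.5:
  β = 0.500: g = 0.1220, g' = -0.878 → β = 0.639
  β = 0.639: g = -0.0015, g' = -0.918 → β = 0.637
Converged at β = 0.637.
Compositions from xᵢ = zᵢ/(1+β(Kᵢ−1)), yᵢ = Kᵢxᵢ:
  1: x = 0.128, y = 0.428
  2: x = 0.177, y = 0.334
  3: x = 0.182, y = 0.089
  4: x = 0.514, y = 0.148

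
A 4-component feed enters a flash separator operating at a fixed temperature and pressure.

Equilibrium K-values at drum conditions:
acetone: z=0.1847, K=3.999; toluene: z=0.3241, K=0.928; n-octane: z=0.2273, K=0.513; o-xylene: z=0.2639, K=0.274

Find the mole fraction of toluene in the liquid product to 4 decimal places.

x_toluene = 0.3282

Rachford–Rice: g(V/F) = Σ zᵢ(Kᵢ−1)/(1+V/F(Kᵢ−1)) = 0.
Check two-phase: ΣzᵢKᵢ = 1.2283 > 1 and Σzᵢ/Kᵢ = 1.8017 > 1, so g(0) = 0.2283 > 0 and g(1) = -0.8017 < 0.
Newton iteration, V/F⁰ = 0.5:
  V/F = 0.5000: g = -0.24969, g' = -0.7047 → V/F = 0.1457
  V/F = 0.1457: g = 0.02852, g' = -1.0427 → V/F = 0.1730
  V/F = 0.1730: g = 0.00106, g' = -0.9680 → V/F = 0.1741
Converged at V/F = 0.1741.
Compositions from xᵢ = zᵢ/(1+V/F(Kᵢ−1)), yᵢ = Kᵢxᵢ:
  acetone: x = 0.1213, y = 0.4852
  toluene: x = 0.3282, y = 0.3046
  n-octane: x = 0.2484, y = 0.1274
  o-xylene: x = 0.3021, y = 0.0828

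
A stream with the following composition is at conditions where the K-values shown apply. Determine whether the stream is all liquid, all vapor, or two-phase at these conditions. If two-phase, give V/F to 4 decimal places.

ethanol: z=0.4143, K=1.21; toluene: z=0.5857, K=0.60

all liquid

ΣzᵢKᵢ = 0.8527; Σzᵢ/Kᵢ = 1.3186.
Since ΣzᵢKᵢ < 1 the mixture is below its bubble point — single liquid phase.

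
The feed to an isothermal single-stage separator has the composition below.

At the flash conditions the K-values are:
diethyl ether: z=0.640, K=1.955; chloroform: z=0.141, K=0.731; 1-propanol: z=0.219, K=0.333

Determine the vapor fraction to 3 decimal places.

Rachford–Rice: g(ψ) = Σ zᵢ(Kᵢ−1)/(1+ψ(Kᵢ−1)) = 0.
Check two-phase: ΣzᵢKᵢ = 1.427 > 1 and Σzᵢ/Kᵢ = 1.178 > 1, so g(0) = 0.427 > 0 and g(1) = -0.178 < 0.
Newton–Raphson from ψ = 0.53:
  ψ = 0.530: g = 0.1356, g' = -0.504 → ψ = 0.799
  ψ = 0.799: g = -0.0143, g' = -0.651 → ψ = 0.777
  ψ = 0.777: g = -0.0003, g' = -0.628 → ψ = 0.776
Converged at ψ = 0.776.

ψ = 0.776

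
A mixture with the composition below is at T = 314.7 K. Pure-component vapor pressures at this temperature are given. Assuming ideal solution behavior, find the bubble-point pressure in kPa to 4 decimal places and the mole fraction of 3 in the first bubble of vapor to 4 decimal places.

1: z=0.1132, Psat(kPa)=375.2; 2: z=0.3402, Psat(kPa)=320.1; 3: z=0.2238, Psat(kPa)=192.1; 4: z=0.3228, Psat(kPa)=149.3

Pbub = 242.5567 kPa, y_3 = 0.1772

At the bubble point ψ → 0, so ΣzᵢKᵢ = 1 with Kᵢ = Pᵢˢᵃᵗ/P ⇒ P = ΣzᵢPᵢˢᵃᵗ.
P = 0.1132·375.2 + 0.3402·320.1 + 0.2238·192.1 + 0.3228·149.3 = 242.5567 kPa
yᵢ = zᵢPᵢˢᵃᵗ/P ⇒ y_3 = 0.2238·192.1/242.5567 = 0.1772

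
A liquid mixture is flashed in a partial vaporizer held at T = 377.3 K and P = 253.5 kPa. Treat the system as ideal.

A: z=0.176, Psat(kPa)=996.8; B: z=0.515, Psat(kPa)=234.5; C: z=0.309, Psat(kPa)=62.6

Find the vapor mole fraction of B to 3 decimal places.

y_B = 0.484

Raoult's law: Kᵢ = Pᵢˢᵃᵗ/P = Pᵢˢᵃᵗ/253.5.
  K_A = 996.8/253.5 = 3.93215, K_B = 234.5/253.5 = 0.92505, K_C = 62.6/253.5 = 0.24694
Rachford–Rice: g(V/F) = Σ zᵢ(Kᵢ−1)/(1+V/F(Kᵢ−1)) = 0.
g(0) = ΣzᵢKᵢ − 1 = 0.245 and g(1) = 1 − Σzᵢ/Kᵢ = -0.853, so a root lies in (0, 1).
Newton–Raphson from V/F = 0.33:
  V/F = 0.330: g = -0.0869, g' = -0.704 → V/F = 0.207
  V/F = 0.207: g = 0.0067, g' = -0.836 → V/F = 0.214
  V/F = 0.214: g = 0.0001, g' = -0.823 → V/F = 0.215
Converged at V/F = 0.215.
Compositions from xᵢ = zᵢ/(1+V/F(Kᵢ−1)), yᵢ = Kᵢxᵢ:
  A: x = 0.108, y = 0.425
  B: x = 0.523, y = 0.484
  C: x = 0.369, y = 0.091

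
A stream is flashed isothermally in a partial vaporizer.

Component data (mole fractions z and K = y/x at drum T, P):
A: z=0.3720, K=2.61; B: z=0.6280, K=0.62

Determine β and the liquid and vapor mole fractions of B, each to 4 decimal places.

Material balance + equilibrium reduce to Σ zᵢ(Kᵢ−1)/(1+β(Kᵢ−1)) = 0.
g(0) = ΣzᵢKᵢ − 1 = 0.3603 and g(1) = 1 − Σzᵢ/Kᵢ = -0.1554, so a root lies in (0, 1).
Binary case is linear: z₁(K₁−1)(1+β(K₂−1)) + z₂(K₂−1)(1+β(K₁−1)) = 0
⇒ β = [z₁(K₁−1)+z₂(K₂−1)] / [−(K₁−1)(K₂−1)] = 0.36028/0.61180 = 0.5889
Compositions from xᵢ = zᵢ/(1+β(Kᵢ−1)), yᵢ = Kᵢxᵢ:
  A: x = 0.1910, y = 0.4984
  B: x = 0.8090, y = 0.5016

β = 0.5889, x_B = 0.8090, y_B = 0.5016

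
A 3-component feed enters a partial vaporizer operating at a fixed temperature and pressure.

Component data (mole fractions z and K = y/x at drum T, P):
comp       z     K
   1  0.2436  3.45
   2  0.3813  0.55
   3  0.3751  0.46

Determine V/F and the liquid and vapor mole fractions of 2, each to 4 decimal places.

V/F = 0.1833, x_2 = 0.4156, y_2 = 0.2286

Material balance + equilibrium reduce to Σ zᵢ(Kᵢ−1)/(1+V/F(Kᵢ−1)) = 0.
g(0) = ΣzᵢKᵢ − 1 = 0.2227 and g(1) = 1 − Σzᵢ/Kᵢ = -0.5793, so a root lies in (0, 1).
Newton iteration, V/F⁰ = 0.59:
  V/F = 0.5900: g = -0.28682, g' = -0.6232 → V/F = 0.1298
  V/F = 0.1298: g = 0.05281, g' = -1.0554 → V/F = 0.1798
  V/F = 0.1798: g = 0.00329, g' = -0.9302 → V/F = 0.1833
Converged at V/F = 0.1833.
Compositions from xᵢ = zᵢ/(1+V/F(Kᵢ−1)), yᵢ = Kᵢxᵢ:
  1: x = 0.1681, y = 0.5799
  2: x = 0.4156, y = 0.2286
  3: x = 0.4163, y = 0.1915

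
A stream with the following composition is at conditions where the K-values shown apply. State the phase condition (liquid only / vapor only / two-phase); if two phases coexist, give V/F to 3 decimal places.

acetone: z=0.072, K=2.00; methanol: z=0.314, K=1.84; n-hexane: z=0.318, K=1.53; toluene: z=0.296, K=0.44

ΣzᵢKᵢ = 1.339; Σzᵢ/Kᵢ = 1.087.
Both exceed 1, so a two-phase solution exists.
Newton iteration, ψ⁰ = 0.62:
  ψ = 0.620: g = 0.0908, g' = -0.392 → ψ = 0.852
  ψ = 0.852: g = -0.0082, g' = -0.478 → ψ = 0.835
  ψ = 0.835: g = -0.0001, g' = -0.468 → ψ = 0.834
Converged at ψ = 0.834.

two-phase, V/F = 0.834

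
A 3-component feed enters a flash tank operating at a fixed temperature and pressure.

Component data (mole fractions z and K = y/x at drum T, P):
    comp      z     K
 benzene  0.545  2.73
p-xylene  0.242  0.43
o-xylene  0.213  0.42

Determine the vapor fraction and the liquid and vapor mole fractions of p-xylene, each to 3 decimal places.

ψ = 0.685, x_p-xylene = 0.397, y_p-xylene = 0.171

Let ψ = V/F and solve Σ zᵢ(Kᵢ−1)/(1+ψ(Kᵢ−1)) = 0.
g(0) = ΣzᵢKᵢ − 1 = 0.681 and g(1) = 1 − Σzᵢ/Kᵢ = -0.270, so a root lies in (0, 1).
Iterate (Newton) starting at ψ = 0.5:
  ψ = 0.500: g = 0.1386, g' = -0.765 → ψ = 0.681
  ψ = 0.681: g = 0.0030, g' = -0.750 → ψ = 0.685
Converged at ψ = 0.685.
Compositions from xᵢ = zᵢ/(1+ψ(Kᵢ−1)), yᵢ = Kᵢxᵢ:
  benzene: x = 0.249, y = 0.681
  p-xylene: x = 0.397, y = 0.171
  o-xylene: x = 0.354, y = 0.148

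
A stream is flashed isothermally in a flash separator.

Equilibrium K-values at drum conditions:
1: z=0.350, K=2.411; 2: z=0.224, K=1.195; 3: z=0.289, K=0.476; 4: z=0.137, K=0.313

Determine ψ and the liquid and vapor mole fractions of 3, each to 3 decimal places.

Rachford–Rice: g(ψ) = Σ zᵢ(Kᵢ−1)/(1+ψ(Kᵢ−1)) = 0.
Check two-phase: ΣzᵢKᵢ = 1.292 > 1 and Σzᵢ/Kᵢ = 1.377 > 1, so g(0) = 0.292 > 0 and g(1) = -0.377 < 0.
Iterate (Newton) starting at ψ = 0.5:
  ψ = 0.500: g = -0.0192, g' = -0.542 → ψ = 0.465
  ψ = 0.465: g = -0.0001, g' = -0.540 → ψ = 0.464
Converged at ψ = 0.464.
Compositions from xᵢ = zᵢ/(1+ψ(Kᵢ−1)), yᵢ = Kᵢxᵢ:
  1: x = 0.211, y = 0.510
  2: x = 0.205, y = 0.245
  3: x = 0.382, y = 0.182
  4: x = 0.201, y = 0.063

ψ = 0.464, x_3 = 0.382, y_3 = 0.182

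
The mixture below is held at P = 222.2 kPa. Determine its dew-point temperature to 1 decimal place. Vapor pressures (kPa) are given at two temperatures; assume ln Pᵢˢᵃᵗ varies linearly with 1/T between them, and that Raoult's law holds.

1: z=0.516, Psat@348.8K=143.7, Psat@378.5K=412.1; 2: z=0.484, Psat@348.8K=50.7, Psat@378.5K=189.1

Dew-point temperature: Σzᵢ·P/Pᵢˢᵃᵗ(T) = 1. Interpolate ln Pᵢˢᵃᵗ = aᵢ + bᵢ/T.
  T = 348.8 K: ΣzᵢP/Pᵢˢᵃᵗ = 2.9191
  T = 378.5 K: ΣzᵢP/Pᵢˢᵃᵗ = 0.8469
  T = 363.6 K: ΣzᵢP/Pᵢˢᵃᵗ = 1.5335
  T = 371.1 K: ΣzᵢP/Pᵢˢᵃᵗ = 1.1301
  T = 374.8 K: ΣzᵢP/Pᵢˢᵃᵗ = 0.9769
  T = 373.0 K: ΣzᵢP/Pᵢˢᵃᵗ = 1.0482
Interpolating between 373.0 K and 374.8 K gives T ≈ 374.2 K.

T = 374.2 K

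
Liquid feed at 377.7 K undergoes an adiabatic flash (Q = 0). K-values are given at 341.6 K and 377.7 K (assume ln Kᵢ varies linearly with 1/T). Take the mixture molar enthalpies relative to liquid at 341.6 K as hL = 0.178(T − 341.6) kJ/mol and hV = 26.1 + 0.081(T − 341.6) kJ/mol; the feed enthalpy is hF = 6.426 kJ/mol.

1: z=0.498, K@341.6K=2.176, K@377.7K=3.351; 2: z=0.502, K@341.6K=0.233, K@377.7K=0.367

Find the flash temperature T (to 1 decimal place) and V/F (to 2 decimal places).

Adiabatic flash: solve Rachford–Rice at each trial T, then check hF = ψ·hV(T) + (1−ψ)·hL(T).
  T = 341.6 K: K = (2.176, 0.233), RR gives ψ = 0.222, H_out = 5.805 kJ/mol
  T = 377.7 K: K = (3.351, 0.367), RR gives ψ = 0.573, H_out = 19.379 kJ/mol
  T = 359.6 K: K = (2.728, 0.296), RR gives ψ = 0.416, H_out = 13.347 kJ/mol
  T = 350.6 K: K = (2.444, 0.263), RR gives ψ = 0.328, H_out = 9.881 kJ/mol
  T = 346.1 K: K = (2.308, 0.248), RR gives ψ = 0.278, H_out = 7.941 kJ/mol
  T = 343.9 K: K = (2.243, 0.241), RR gives ψ = 0.252, H_out = 6.925 kJ/mol
Linear interpolation between T = 341.6 (H_out = 5.805) and T = 343.9 (H_out = 6.925) on hF = 6.426 gives T ≈ 342.9 K, at which ψ = 0.24.

T = 342.9 K, V/F = 0.24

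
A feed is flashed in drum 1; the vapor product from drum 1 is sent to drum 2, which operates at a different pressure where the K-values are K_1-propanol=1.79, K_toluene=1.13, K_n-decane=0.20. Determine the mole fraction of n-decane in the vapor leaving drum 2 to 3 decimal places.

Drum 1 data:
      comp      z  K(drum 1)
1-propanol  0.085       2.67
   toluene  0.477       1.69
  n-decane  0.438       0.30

y_n-decane (drum 2) = 0.045

Drum 1:
Rachford–Rice: g(ψ₁) = Σ zᵢ(Kᵢ−1)/(1+ψ₁(Kᵢ−1)) = 0.
g(0) = ΣzᵢKᵢ − 1 = 0.164 and g(1) = 1 − Σzᵢ/Kᵢ = -0.774, so a root lies in (0, 1).
Newton iteration, ψ₁⁰ = 0.5:
  ψ₁ = 0.500: g = -0.1496, g' = -0.704 → ψ₁ = 0.287
  ψ₁ = 0.287: g = -0.0133, g' = -0.603 → ψ₁ = 0.265
Converged at ψ₁ = 0.265.
Drum-1 compositions:
  1-propanol: x = 0.059, y = 0.157
  toluene: x = 0.403, y = 0.681
  n-decane: x = 0.538, y = 0.161
Drum-2 feed = drum-1 vapor: z₂ = (0.1573, 0.6814, 0.1614).
Drum 2:
Newton–Raphson from ψ₂ = 0.4:
  ψ₂ = 0.400: g = -0.0113, g' = -0.290 → ψ₂ = 0.361
  ψ₂ = 0.361: g = -0.0003, g' = -0.274 → ψ₂ = 0.360
Converged at ψ₂ = 0.360.
  1-propanol: x = 0.122, y = 0.219
  toluene: x = 0.651, y = 0.736
  n-decane: x = 0.227, y = 0.045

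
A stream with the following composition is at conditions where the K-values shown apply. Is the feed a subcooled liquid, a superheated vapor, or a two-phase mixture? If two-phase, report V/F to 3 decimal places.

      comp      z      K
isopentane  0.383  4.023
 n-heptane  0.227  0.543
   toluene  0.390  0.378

ΣzᵢKᵢ = 1.811; Σzᵢ/Kᵢ = 1.545.
Both exceed 1, so a two-phase solution exists.
Iterate (Newton) starting at ψ = 0.5:
  ψ = 0.500: g = -0.0255, g' = -0.952 → ψ = 0.473
Converged at ψ = 0.473.

two-phase, V/F = 0.473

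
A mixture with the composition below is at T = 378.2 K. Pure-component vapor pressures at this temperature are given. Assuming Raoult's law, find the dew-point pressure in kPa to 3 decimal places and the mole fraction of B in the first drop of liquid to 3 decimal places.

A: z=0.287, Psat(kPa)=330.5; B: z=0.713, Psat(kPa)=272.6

Pdew = 287.032 kPa, x_B = 0.751

At the dew point ψ → 1, so Σzᵢ/Kᵢ = 1 with Kᵢ = Pᵢˢᵃᵗ/P ⇒ 1/P = Σzᵢ/Pᵢˢᵃᵗ.
1/P = 0.287/330.5 + 0.713/272.6 = 0.003484 ⇒ P = 287.032 kPa
xᵢ = zᵢP/Pᵢˢᵃᵗ ⇒ x_B = 0.713·287.032/272.6 = 0.751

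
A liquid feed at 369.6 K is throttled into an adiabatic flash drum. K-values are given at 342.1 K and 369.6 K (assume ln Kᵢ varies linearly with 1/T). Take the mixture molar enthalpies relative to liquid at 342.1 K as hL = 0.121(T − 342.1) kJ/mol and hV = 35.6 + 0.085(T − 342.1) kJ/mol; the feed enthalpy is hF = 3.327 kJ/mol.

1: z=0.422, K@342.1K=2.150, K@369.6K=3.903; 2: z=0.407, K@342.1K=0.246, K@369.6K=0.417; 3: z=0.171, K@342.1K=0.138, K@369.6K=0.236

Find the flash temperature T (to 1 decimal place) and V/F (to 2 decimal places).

Adiabatic flash: solve Rachford–Rice at each trial T, then check hF = ψ·hV(T) + (1−ψ)·hL(T).
  T = 342.1 K: K = (2.150, 0.246, 0.138), RR gives ψ = 0.034, H_out = 1.220 kJ/mol
  T = 369.6 K: K = (3.903, 0.417, 0.236), RR gives ψ = 0.459, H_out = 19.215 kJ/mol
  T = 355.9 K: K = (2.934, 0.324, 0.183), RR gives ψ = 0.288, H_out = 11.765 kJ/mol
  T = 349.0 K: K = (2.519, 0.283, 0.159), RR gives ψ = 0.179, H_out = 7.162 kJ/mol
  T = 345.6 K: K = (2.332, 0.264, 0.148), RR gives ψ = 0.114, H_out = 4.461 kJ/mol
  T = 343.9 K: K = (2.242, 0.255, 0.143), RR gives ψ = 0.077, H_out = 2.956 kJ/mol
Linear interpolation between T = 343.9 (H_out = 2.956) and T = 345.6 (H_out = 4.461) on hF = 3.327 gives T ≈ 344.3 K, at which ψ = 0.09.

T = 344.3 K, V/F = 0.09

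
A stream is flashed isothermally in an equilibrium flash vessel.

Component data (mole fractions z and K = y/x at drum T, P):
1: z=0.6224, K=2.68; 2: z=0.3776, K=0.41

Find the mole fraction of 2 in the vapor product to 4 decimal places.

Binary case is linear: z₁(K₁−1)(1+ψ(K₂−1)) + z₂(K₂−1)(1+ψ(K₁−1)) = 0
⇒ ψ = [z₁(K₁−1)+z₂(K₂−1)] / [−(K₁−1)(K₂−1)] = 0.82285/0.99120 = 0.8302
Compositions from xᵢ = zᵢ/(1+ψ(Kᵢ−1)), yᵢ = Kᵢxᵢ:
  1: x = 0.2599, y = 0.6966
  2: x = 0.7401, y = 0.3034

y_2 = 0.3034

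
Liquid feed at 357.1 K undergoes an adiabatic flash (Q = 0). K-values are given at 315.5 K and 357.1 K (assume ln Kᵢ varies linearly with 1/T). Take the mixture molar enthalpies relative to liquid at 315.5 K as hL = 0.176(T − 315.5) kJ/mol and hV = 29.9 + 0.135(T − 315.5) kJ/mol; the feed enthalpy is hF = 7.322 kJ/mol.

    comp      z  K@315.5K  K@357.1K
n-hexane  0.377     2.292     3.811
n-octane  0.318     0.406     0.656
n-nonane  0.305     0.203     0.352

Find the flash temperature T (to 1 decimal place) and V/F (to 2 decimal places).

Adiabatic flash: solve Rachford–Rice at each trial T, then check hF = ψ·hV(T) + (1−ψ)·hL(T).
  T = 315.5 K: K = (2.292, 0.406, 0.203), RR gives ψ = 0.061, H_out = 1.824 kJ/mol
  T = 357.1 K: K = (3.811, 0.656, 0.352), RR gives ψ = 0.519, H_out = 21.955 kJ/mol
  T = 336.3 K: K = (3.002, 0.524, 0.272), RR gives ψ = 0.311, H_out = 12.705 kJ/mol
  T = 325.9 K: K = (2.635, 0.463, 0.236), RR gives ψ = 0.198, H_out = 7.664 kJ/mol
  T = 320.7 K: K = (2.460, 0.434, 0.219), RR gives ψ = 0.134, H_out = 4.882 kJ/mol
  T = 323.3 K: K = (2.547, 0.448, 0.228), RR gives ψ = 0.167, H_out = 6.302 kJ/mol
  T = 324.6 K: K = (2.590, 0.456, 0.232), RR gives ψ = 0.182, H_out = 6.990 kJ/mol
Linear interpolation between T = 324.6 (H_out = 6.990) and T = 325.9 (H_out = 7.664) on hF = 7.322 gives T ≈ 325.2 K, at which ψ = 0.19.

T = 325.2 K, V/F = 0.19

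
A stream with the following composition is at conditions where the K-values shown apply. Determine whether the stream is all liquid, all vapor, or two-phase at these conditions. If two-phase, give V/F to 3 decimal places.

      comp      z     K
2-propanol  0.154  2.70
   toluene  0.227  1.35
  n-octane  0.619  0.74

two-phase, V/F = 0.625

ΣzᵢKᵢ = 1.180; Σzᵢ/Kᵢ = 1.062.
Both exceed 1, so a two-phase solution exists.
Material balance + equilibrium reduce to Σ zᵢ(Kᵢ−1)/(1+ψ(Kᵢ−1)) = 0.
Iterate (Newton) starting at ψ = 0.63:
  ψ = 0.630: g = -0.0010, g' = -0.182 → ψ = 0.625
Converged at ψ = 0.625.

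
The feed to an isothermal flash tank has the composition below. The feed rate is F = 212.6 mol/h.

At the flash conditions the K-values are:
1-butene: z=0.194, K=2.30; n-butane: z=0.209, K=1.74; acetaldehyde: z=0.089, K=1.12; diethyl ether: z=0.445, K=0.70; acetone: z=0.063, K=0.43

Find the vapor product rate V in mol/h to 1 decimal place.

Iterate (Newton) starting at ψ = 0.6:
  ψ = 0.600: g = 0.0414, g' = -0.266 → ψ = 0.755
  ψ = 0.755: g = 0.0006, g' = -0.262 → ψ = 0.758
Converged at ψ = 0.758.
Then V = ψ·F = 0.7575·212.6 = 161.1 mol/h and L = F − V = 51.5 mol/h.

V = 161.1 mol/h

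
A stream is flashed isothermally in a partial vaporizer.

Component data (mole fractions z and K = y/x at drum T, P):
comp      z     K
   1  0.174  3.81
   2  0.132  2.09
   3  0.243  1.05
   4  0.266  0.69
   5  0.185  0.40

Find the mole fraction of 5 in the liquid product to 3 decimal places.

Rachford–Rice: g(V/F) = Σ zᵢ(Kᵢ−1)/(1+V/F(Kᵢ−1)) = 0.
g(0) = ΣzᵢKᵢ − 1 = 0.452 and g(1) = 1 − Σzᵢ/Kᵢ = -0.188, so a root lies in (0, 1).
Iterate (Newton) starting at V/F = 0.5:
  V/F = 0.500: g = 0.0521, g' = -0.476 → V/F = 0.610
  V/F = 0.610: g = 0.0018, g' = -0.448 → V/F = 0.614
Converged at V/F = 0.614.
Compositions from xᵢ = zᵢ/(1+V/F(Kᵢ−1)), yᵢ = Kᵢxᵢ:
  1: x = 0.064, y = 0.243
  2: x = 0.079, y = 0.165
  3: x = 0.236, y = 0.248
  4: x = 0.328, y = 0.227
  5: x = 0.293, y = 0.117

x_5 = 0.293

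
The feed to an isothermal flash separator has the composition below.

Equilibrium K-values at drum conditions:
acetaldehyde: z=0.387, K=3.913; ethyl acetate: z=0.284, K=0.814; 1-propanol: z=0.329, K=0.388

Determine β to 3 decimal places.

Newton iteration, β⁰ = 0.5:
  β = 0.500: g = 0.1106, g' = -0.812 → β = 0.636
  β = 0.636: g = 0.0055, g' = -0.746 → β = 0.644
Converged at β = 0.644.

β = 0.644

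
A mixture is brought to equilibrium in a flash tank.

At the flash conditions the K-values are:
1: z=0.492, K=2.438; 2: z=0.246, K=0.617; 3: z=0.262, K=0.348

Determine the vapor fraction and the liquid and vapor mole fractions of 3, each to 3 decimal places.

Rachford–Rice: g(ψ) = Σ zᵢ(Kᵢ−1)/(1+ψ(Kᵢ−1)) = 0.
g(0) = ΣzᵢKᵢ − 1 = 0.442 and g(1) = 1 − Σzᵢ/Kᵢ = -0.353, so a root lies in (0, 1).
Newton–Raphson from ψ = 0.5:
  ψ = 0.500: g = 0.0416, g' = -0.645 → ψ = 0.565
  ψ = 0.565: g = -0.0000, g' = -0.648 → ψ = 0.564
Converged at ψ = 0.564.
Compositions from xᵢ = zᵢ/(1+ψ(Kᵢ−1)), yᵢ = Kᵢxᵢ:
  1: x = 0.272, y = 0.662
  2: x = 0.314, y = 0.194
  3: x = 0.415, y = 0.144

ψ = 0.564, x_3 = 0.415, y_3 = 0.144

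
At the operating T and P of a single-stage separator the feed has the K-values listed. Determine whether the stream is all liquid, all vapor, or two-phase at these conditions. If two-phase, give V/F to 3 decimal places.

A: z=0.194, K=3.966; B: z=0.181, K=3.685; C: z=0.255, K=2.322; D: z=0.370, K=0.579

ΣzᵢKᵢ = 2.243; Σzᵢ/Kᵢ = 0.847.
Since Σzᵢ/Kᵢ < 1 the mixture is above its dew point — single vapor phase.

all vapor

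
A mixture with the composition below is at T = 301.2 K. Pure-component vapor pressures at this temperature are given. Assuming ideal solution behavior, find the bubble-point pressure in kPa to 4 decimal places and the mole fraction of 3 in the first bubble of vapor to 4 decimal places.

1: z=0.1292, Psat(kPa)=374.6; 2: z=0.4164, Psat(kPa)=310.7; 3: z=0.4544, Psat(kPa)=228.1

Pbub = 281.4224 kPa, y_3 = 0.3683

At the bubble point ψ → 0, so ΣzᵢKᵢ = 1 with Kᵢ = Pᵢˢᵃᵗ/P ⇒ P = ΣzᵢPᵢˢᵃᵗ.
P = 0.1292·374.6 + 0.4164·310.7 + 0.4544·228.1 = 281.4224 kPa
yᵢ = zᵢPᵢˢᵃᵗ/P ⇒ y_3 = 0.4544·228.1/281.4224 = 0.3683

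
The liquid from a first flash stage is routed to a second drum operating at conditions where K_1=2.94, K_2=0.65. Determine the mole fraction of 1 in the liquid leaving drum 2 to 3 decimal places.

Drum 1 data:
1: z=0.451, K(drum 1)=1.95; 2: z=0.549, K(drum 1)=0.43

Drum 1:
Let ψ₁ = V/F and solve Σ zᵢ(Kᵢ−1)/(1+ψ₁(Kᵢ−1)) = 0.
Feasibility: ΣzᵢKᵢ = 1.116, Σzᵢ/Kᵢ = 1.508 — both > 1, two phases present.
Binary case is linear: z₁(K₁−1)(1+ψ₁(K₂−1)) + z₂(K₂−1)(1+ψ₁(K₁−1)) = 0
⇒ ψ₁ = [z₁(K₁−1)+z₂(K₂−1)] / [−(K₁−1)(K₂−1)] = 0.1155/0.5415 = 0.213
Drum-1 compositions:
  1: x = 0.375, y = 0.731
  2: x = 0.625, y = 0.269
Drum-2 feed = drum-1 liquid: z₂ = (0.3750, 0.6250).
Drum 2:
Rachford–Rice: g(ψ₂) = Σ zᵢ(Kᵢ−1)/(1+ψ₂(Kᵢ−1)) = 0.
g(0) = ΣzᵢKᵢ − 1 = 0.509 and g(1) = 1 − Σzᵢ/Kᵢ = -0.089, so a root lies in (0, 1).
Iterate (Newton) starting at ψ₂ = 0.5:
  ψ₂ = 0.500: g = 0.1041, g' = -0.476 → ψ₂ = 0.719
  ψ₂ = 0.719: g = 0.0116, g' = -0.383 → ψ₂ = 0.749
Converged at ψ₂ = 0.749.
  1: x = 0.153, y = 0.449
  2: x = 0.847, y = 0.551

x_1 (drum 2) = 0.153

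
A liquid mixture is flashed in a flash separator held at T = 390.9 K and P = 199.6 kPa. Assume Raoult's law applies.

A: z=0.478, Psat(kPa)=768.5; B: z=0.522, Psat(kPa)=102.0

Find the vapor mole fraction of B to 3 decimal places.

y_B = 0.436

Raoult's law: Kᵢ = Pᵢˢᵃᵗ/P = Pᵢˢᵃᵗ/199.6.
  K_A = 768.5/199.6 = 3.85020, K_B = 102.0/199.6 = 0.51102
Rachford–Rice: g(β) = Σ zᵢ(Kᵢ−1)/(1+β(Kᵢ−1)) = 0.
g(0) = ΣzᵢKᵢ − 1 = 1.107 and g(1) = 1 − Σzᵢ/Kᵢ = -0.146, so a root lies in (0, 1).
Newton iteration, β⁰ = 0.5:
  β = 0.500: g = 0.2239, g' = -0.879 → β = 0.755
  β = 0.755: g = 0.0278, g' = -0.705 → β = 0.794
Converged at β = 0.794.
Compositions from xᵢ = zᵢ/(1+β(Kᵢ−1)), yᵢ = Kᵢxᵢ:
  A: x = 0.146, y = 0.564
  B: x = 0.854, y = 0.436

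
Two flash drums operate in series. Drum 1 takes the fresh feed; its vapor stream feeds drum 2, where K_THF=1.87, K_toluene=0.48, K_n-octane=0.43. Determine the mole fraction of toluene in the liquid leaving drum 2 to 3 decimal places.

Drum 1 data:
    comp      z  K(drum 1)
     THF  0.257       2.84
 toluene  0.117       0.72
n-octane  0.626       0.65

Drum 1:
Let ψ₁ = V/F and solve Σ zᵢ(Kᵢ−1)/(1+ψ₁(Kᵢ−1)) = 0.
Check two-phase: ΣzᵢKᵢ = 1.221 > 1 and Σzᵢ/Kᵢ = 1.216 > 1, so g(0) = 0.221 > 0 and g(1) = -0.216 < 0.
Newton–Raphson from ψ₁ = 0.56:
  ψ₁ = 0.560: g = -0.0785, g' = -0.343 → ψ₁ = 0.331
  ψ₁ = 0.331: g = 0.0100, g' = -0.445 → ψ₁ = 0.353
  ψ₁ = 0.353: g = 0.0002, g' = -0.431 → ψ₁ = 0.354
Converged at ψ₁ = 0.354.
Drum-1 compositions:
  THF: x = 0.156, y = 0.442
  toluene: x = 0.130, y = 0.094
  n-octane: x = 0.714, y = 0.464
Drum-2 feed = drum-1 vapor: z₂ = (0.4421, 0.0935, 0.4644).
Drum 2:
Rachford–Rice: g(ψ₂) = Σ zᵢ(Kᵢ−1)/(1+ψ₂(Kᵢ−1)) = 0.
Feasibility: ΣzᵢKᵢ = 1.071, Σzᵢ/Kᵢ = 1.511 — both > 1, two phases present.
Newton–Raphson from ψ₂ = 0.5:
  ψ₂ = 0.500: g = -0.1679, g' = -0.504 → ψ₂ = 0.167
  ψ₂ = 0.167: g = -0.0099, g' = -0.470 → ψ₂ = 0.146
Converged at ψ₂ = 0.146.
  THF: x = 0.392, y = 0.734
  toluene: x = 0.101, y = 0.049
  n-octane: x = 0.507, y = 0.218

x_toluene (drum 2) = 0.101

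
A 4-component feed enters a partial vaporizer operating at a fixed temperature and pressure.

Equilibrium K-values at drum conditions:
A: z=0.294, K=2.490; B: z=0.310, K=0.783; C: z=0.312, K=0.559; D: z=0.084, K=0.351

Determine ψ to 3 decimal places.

ψ = 0.310

Let ψ = V/F and solve Σ zᵢ(Kᵢ−1)/(1+ψ(Kᵢ−1)) = 0.
Check two-phase: ΣzᵢKᵢ = 1.179 > 1 and Σzᵢ/Kᵢ = 1.311 > 1, so g(0) = 0.179 > 0 and g(1) = -0.311 < 0.
Newton–Raphson from ψ = 0.61:
  ψ = 0.610: g = -0.1265, g' = -0.409 → ψ = 0.301
  ψ = 0.301: g = 0.0042, g' = -0.463 → ψ = 0.310
Converged at ψ = 0.310.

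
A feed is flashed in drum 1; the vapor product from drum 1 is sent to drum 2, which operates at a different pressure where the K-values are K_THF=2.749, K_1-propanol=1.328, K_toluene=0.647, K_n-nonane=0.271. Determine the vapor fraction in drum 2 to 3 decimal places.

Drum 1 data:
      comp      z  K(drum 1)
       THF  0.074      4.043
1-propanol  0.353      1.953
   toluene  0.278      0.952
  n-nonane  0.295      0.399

V/F (drum 2) = 0.224

Drum 1:
Material balance + equilibrium reduce to Σ zᵢ(Kᵢ−1)/(1+ψ₁(Kᵢ−1)) = 0.
Check two-phase: ΣzᵢKᵢ = 1.371 > 1 and Σzᵢ/Kᵢ = 1.230 > 1, so g(0) = 0.371 > 0 and g(1) = -0.230 < 0.
Iterate (Newton) starting at ψ₁ = 0.66:
  ψ₁ = 0.660: g = -0.0263, g' = -0.490 → ψ₁ = 0.606
Converged at ψ₁ = 0.606.
Drum-1 compositions:
  THF: x = 0.026, y = 0.105
  1-propanol: x = 0.224, y = 0.437
  toluene: x = 0.286, y = 0.273
  n-nonane: x = 0.464, y = 0.185
Drum-2 feed = drum-1 vapor: z₂ = (0.1052, 0.4371, 0.2726, 0.1851).
Drum 2:
Rachford–Rice: g(ψ₂) = Σ zᵢ(Kᵢ−1)/(1+ψ₂(Kᵢ−1)) = 0.
Check two-phase: ΣzᵢKᵢ = 1.096 > 1 and Σzᵢ/Kᵢ = 1.472 > 1, so g(0) = 0.096 > 0 and g(1) = -0.472 < 0.
Newton iteration, ψ₂⁰ = 0.5:
  ψ₂ = 0.500: g = -0.1078, g' = -0.420 → ψ₂ = 0.243
  ψ₂ = 0.243: g = -0.0074, g' = -0.385 → ψ₂ = 0.224
Converged at ψ₂ = 0.224.
  THF: x = 0.076, y = 0.208
  1-propanol: x = 0.407, y = 0.541
  toluene: x = 0.296, y = 0.192
  n-nonane: x = 0.221, y = 0.060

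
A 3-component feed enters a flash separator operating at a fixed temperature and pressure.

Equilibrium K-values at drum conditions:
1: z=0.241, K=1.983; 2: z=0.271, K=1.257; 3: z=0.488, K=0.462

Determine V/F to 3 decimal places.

V/F = 0.117

Material balance + equilibrium reduce to Σ zᵢ(Kᵢ−1)/(1+V/F(Kᵢ−1)) = 0.
Check two-phase: ΣzᵢKᵢ = 1.044 > 1 and Σzᵢ/Kᵢ = 1.393 > 1, so g(0) = 0.044 > 0 and g(1) = -0.393 < 0.
Newton iteration, V/F⁰ = 0.5:
  V/F = 0.500: g = -0.1386, g' = -0.383 → V/F = 0.138
  V/F = 0.138: g = -0.0078, g' = -0.362 → V/F = 0.117
Converged at V/F = 0.117.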